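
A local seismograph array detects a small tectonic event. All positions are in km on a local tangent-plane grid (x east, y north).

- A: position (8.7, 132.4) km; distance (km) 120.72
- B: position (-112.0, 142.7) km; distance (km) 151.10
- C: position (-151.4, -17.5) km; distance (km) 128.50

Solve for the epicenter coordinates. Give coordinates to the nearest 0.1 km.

x ≈ -27.7 km, y ≈ 17.3 km

Circle about each station: (x − 8.7)² + (y − 132.4)² = 120.72²; (x + 112.0)² + (y − 142.7)² = 151.10²; (x + 151.4)² + (y + 17.5)² = 128.50².
Subtracting pairs of circle equations eliminates x²+y² and gives linear equations (the radical axes):
-241.4 x + 20.6 y = 7043.95
-320.2 x − 299.8 y = 3683.83
Solving the 2×2 system: x ≈ -27.7, y ≈ 17.3 km.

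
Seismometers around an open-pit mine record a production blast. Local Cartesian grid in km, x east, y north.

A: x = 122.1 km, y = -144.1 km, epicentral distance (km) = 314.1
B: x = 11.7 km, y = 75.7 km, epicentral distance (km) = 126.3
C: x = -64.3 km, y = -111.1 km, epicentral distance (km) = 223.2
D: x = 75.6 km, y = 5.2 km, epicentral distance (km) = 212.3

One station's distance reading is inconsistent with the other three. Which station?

Solve using three stations at a time. Using B, C, D (subtract circle equations pairwise → linear system) gives (x, y) ≈ (-110.5, 107.2).
Distances from that point to each station vs reported:
  A: calculated 342.5 vs reported 314.1 → residual 28.4 km
  B: calculated 126.2 vs reported 126.3 → residual 0.1 km
  C: calculated 223.2 vs reported 223.2 → residual 0.0 km
  D: calculated 212.3 vs reported 212.3 → residual 0.0 km
B, C, D are mutually consistent (residuals ≈ 0); A is off by 28.4 km.

A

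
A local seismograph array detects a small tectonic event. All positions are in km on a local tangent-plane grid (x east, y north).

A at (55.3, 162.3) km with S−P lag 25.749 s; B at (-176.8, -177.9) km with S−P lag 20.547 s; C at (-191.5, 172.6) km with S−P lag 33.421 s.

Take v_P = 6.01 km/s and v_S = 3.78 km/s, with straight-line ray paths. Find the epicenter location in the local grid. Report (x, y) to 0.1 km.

Distance from S−P lag: d = Δt · v_P v_S / (v_P − v_S) = Δt · (6.01·3.78)/(6.01−3.78) ≈ 10.1874·Δt.
So d_A = 262.31, d_B = 209.32, d_C = 340.47 km.
Circle about each station: (x − 55.3)² + (y − 162.3)² = 262.31²; (x + 176.8)² + (y + 177.9)² = 209.32²; (x + 191.5)² + (y − 172.6)² = 340.47².
Subtracting the A equation from the B and C equations removes the quadratic terms:
-464.2 x − 680.4 y = 58498.94
-493.6 x + 20.6 y = -10049.65
Solving the 2×2 system: x ≈ 16.3, y ≈ -97.1 km.

16.3 km east, -97.1 km north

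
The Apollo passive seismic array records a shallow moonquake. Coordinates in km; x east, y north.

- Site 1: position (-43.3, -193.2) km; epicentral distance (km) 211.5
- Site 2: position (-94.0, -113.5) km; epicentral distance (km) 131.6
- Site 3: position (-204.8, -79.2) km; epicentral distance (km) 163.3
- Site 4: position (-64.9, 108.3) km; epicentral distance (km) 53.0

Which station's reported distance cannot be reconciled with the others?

Site 4

Solve using three stations at a time. Using Site 1, Site 2, Site 3 (subtract circle equations pairwise → linear system) gives (x, y) ≈ (-72.3, 16.3).
Distances from that point to each station vs reported:
  Site 1: calculated 211.5 vs reported 211.5 → residual 0.0 km
  Site 2: calculated 131.6 vs reported 131.6 → residual 0.0 km
  Site 3: calculated 163.3 vs reported 163.3 → residual 0.0 km
  Site 4: calculated 92.3 vs reported 53.0 → residual 39.3 km
Site 1, Site 2, Site 3 are mutually consistent (residuals ≈ 0); Site 4 is off by 39.3 km.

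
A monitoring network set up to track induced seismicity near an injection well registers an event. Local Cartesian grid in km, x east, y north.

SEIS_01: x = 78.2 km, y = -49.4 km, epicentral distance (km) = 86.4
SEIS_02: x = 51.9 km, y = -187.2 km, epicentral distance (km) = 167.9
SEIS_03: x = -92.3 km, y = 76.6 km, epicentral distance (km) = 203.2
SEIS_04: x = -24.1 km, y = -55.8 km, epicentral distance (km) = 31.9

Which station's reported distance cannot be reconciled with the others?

SEIS_03

Solve using three stations at a time. Using SEIS_01, SEIS_02, SEIS_04 (subtract circle equations pairwise → linear system) gives (x, y) ≈ (-5.9, -29.6).
Distances from that point to each station vs reported:
  SEIS_01: calculated 86.4 vs reported 86.4 → residual 0.0 km
  SEIS_02: calculated 167.9 vs reported 167.9 → residual 0.0 km
  SEIS_03: calculated 136.9 vs reported 203.2 → residual 66.3 km
  SEIS_04: calculated 31.9 vs reported 31.9 → residual 0.0 km
SEIS_01, SEIS_02, SEIS_04 are mutually consistent (residuals ≈ 0); SEIS_03 is off by 66.3 km.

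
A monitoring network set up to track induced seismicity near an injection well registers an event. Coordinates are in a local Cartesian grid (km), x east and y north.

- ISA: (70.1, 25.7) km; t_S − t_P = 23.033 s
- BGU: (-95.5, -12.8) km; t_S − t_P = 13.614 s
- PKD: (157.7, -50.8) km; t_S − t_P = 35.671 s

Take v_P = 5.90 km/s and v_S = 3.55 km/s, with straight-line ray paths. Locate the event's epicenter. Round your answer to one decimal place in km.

Distance from S−P lag: d = Δt · v_P v_S / (v_P − v_S) = Δt · (5.90·3.55)/(5.90−3.55) ≈ 8.9128·Δt.
So d_ISA = 205.29, d_BGU = 121.34, d_PKD = 317.93 km.
Circle about each station: (x − 70.1)² + (y − 25.7)² = 205.29²; (x + 95.5)² + (y + 12.8)² = 121.34²; (x − 157.7)² + (y + 50.8)² = 317.93².
Subtracting pairs of circle equations eliminates x²+y² and gives linear equations (the radical axes):
-331.2 x − 77.0 y = 31130.18
175.2 x − 153.0 y = -37060.07
Solving the 2×2 system: x ≈ -118.7, y ≈ 106.3 km.

x ≈ -118.7 km, y ≈ 106.3 km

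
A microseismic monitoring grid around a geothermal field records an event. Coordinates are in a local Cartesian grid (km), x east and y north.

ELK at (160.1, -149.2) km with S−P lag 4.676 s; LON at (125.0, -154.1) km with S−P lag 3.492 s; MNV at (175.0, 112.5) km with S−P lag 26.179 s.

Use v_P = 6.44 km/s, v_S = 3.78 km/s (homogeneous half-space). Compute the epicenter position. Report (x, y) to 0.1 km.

Distance from S−P lag: d = Δt · v_P v_S / (v_P − v_S) = Δt · (6.44·3.78)/(6.44−3.78) ≈ 9.1516·Δt.
So d_ELK = 42.79, d_LON = 31.96, d_MNV = 239.58 km.
Circle about each station: (x − 160.1)² + (y + 149.2)² = 42.79²; (x − 125.0)² + (y + 154.1)² = 31.96²; (x − 175.0)² + (y − 112.5)² = 239.58².
Subtracting the ELK equation from the LON and MNV equations removes the quadratic terms:
-70.2 x − 9.8 y = -7711.30
29.8 x + 523.4 y = -60178.99
Solving the 2×2 system: x ≈ 126.9, y ≈ -122.2 km.

x ≈ 126.9 km, y ≈ -122.2 km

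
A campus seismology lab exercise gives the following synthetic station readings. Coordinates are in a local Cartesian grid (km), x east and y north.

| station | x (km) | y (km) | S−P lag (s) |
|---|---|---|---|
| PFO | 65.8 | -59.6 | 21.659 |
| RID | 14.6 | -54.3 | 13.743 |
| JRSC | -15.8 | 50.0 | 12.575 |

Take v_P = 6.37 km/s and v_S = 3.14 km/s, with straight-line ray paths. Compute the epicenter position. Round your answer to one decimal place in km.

Distance from S−P lag: d = Δt · v_P v_S / (v_P − v_S) = Δt · (6.37·3.14)/(6.37−3.14) ≈ 6.1925·Δt.
So d_PFO = 134.12, d_RID = 85.10, d_JRSC = 77.87 km.
Circle about each station: (x − 65.8)² + (y + 59.6)² = 134.12²; (x − 14.6)² + (y + 54.3)² = 85.10²; (x + 15.8)² + (y − 50.0)² = 77.87².
Subtracting pairs of circle equations eliminates x²+y² and gives linear equations (the radical axes):
-102.4 x + 10.6 y = 6026.01
-163.2 x + 219.2 y = 6792.28
Solving the 2×2 system: x ≈ -60.3, y ≈ -13.9 km.

x ≈ -60.3 km, y ≈ -13.9 km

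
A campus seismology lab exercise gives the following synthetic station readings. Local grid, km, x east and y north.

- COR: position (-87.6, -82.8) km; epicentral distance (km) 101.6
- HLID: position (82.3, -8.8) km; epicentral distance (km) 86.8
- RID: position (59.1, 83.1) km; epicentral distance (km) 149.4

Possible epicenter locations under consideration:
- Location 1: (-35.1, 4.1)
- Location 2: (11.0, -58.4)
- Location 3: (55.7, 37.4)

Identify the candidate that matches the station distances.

For each candidate, compare |candidate − station| to the reported distance:
Location 1: residuals COR 0.1, HLID 31.3, RID 26.5 → max 31.3 km
Location 2: residuals COR 0.0, HLID 0.1, RID 0.1 → max 0.1 km
Location 3: residuals COR 85.4, HLID 33.5, RID 103.6 → max 103.6 km
Only Location 2 has all residuals ≈ 0.

Location 2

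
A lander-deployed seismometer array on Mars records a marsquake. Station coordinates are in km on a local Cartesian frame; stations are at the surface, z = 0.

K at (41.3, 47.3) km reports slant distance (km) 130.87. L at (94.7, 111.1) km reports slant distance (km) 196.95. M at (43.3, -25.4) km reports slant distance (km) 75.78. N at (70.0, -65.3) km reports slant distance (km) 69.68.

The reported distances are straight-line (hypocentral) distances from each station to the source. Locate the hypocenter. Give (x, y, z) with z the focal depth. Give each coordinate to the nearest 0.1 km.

Each station gives a sphere (x−x_i)² + (y−y_i)² + z² = d_i² (stations at z=0).
Subtracting the K sphere from L and M: z² cancels, leaving linear equations in x and y:
106.8 x + 127.6 y = -4294.03
4.0 x − 145.4 y = 9961.42
Solving: x ≈ 40.322, y ≈ -67.401 km (keep extra digits for the depth step; rounded: 40.3, -67.4).
Then from the K sphere: z² = 130.87² − (x − 41.3)² − (y − 47.3)² with x = 40.322, y = -67.401, so z ≈ 63.005 ≈ 63.0 km.

x ≈ 40.3 km, y ≈ -67.4 km, depth ≈ 63.0 km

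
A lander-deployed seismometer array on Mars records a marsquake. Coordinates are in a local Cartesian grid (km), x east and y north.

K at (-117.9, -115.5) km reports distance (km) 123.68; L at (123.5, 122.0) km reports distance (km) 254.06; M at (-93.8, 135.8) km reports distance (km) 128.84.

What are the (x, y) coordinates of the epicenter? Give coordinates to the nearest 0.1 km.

Circle about each station: (x + 117.9)² + (y + 115.5)² = 123.68²; (x − 123.5)² + (y − 122.0)² = 254.06²; (x + 93.8)² + (y − 135.8)² = 128.84².
Subtracting the K equation from the L and M equations removes the quadratic terms:
482.8 x + 475.0 y = -46354.15
48.2 x + 502.6 y = -1303.58
Solving the 2×2 system: x ≈ -103.2, y ≈ 7.3 km.

-103.2 km east, 7.3 km north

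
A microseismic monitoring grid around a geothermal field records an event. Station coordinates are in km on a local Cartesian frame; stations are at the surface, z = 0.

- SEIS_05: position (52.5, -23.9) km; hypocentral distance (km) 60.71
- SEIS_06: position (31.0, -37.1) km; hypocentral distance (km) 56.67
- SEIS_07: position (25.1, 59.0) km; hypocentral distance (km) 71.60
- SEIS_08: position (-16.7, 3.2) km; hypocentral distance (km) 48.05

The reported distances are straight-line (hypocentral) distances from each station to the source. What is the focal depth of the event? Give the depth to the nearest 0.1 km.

Each station gives a sphere (x−x_i)² + (y−y_i)² + z² = d_i² (stations at z=0).
Subtracting the SEIS_05 sphere from SEIS_06 and SEIS_07: z² cancels, leaving linear equations in x and y:
-43.0 x − 26.4 y = -515.83
-54.8 x + 165.8 y = -657.31
Solving: x ≈ 11.996, y ≈ 0.000 km (keep extra digits for the depth step; rounded: 12.0, 0.0).
Then from the SEIS_05 sphere: z² = 60.71² − (x − 52.5)² − (y + 23.9)² with x = 11.996, y = 0.000, so z ≈ 38.392 ≈ 38.4 km.

38.4 km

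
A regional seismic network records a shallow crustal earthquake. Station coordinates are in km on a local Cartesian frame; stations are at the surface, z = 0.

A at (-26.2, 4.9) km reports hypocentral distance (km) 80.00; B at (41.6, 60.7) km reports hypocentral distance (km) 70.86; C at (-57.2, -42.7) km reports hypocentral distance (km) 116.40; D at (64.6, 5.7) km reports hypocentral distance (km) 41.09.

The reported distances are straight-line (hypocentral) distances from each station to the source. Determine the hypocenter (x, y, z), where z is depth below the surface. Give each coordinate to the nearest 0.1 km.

(45.2, -0.4, 35.7)

Each station gives a sphere (x−x_i)² + (y−y_i)² + z² = d_i² (stations at z=0).
Subtracting the A sphere from B and C: z² cancels, leaving linear equations in x and y:
135.6 x + 111.6 y = 6083.46
-62.0 x − 95.2 y = -2764.28
Solving: x ≈ 45.185, y ≈ -0.390 km (keep extra digits for the depth step; rounded: 45.2, -0.4).
Then from the A sphere: z² = 80.00² − (x + 26.2)² − (y − 4.9)² with x = 45.185, y = -0.390, so z ≈ 35.724 ≈ 35.7 km.
Check against D (with the unrounded solution): distance 41.11 ≈ 41.09 km. ✓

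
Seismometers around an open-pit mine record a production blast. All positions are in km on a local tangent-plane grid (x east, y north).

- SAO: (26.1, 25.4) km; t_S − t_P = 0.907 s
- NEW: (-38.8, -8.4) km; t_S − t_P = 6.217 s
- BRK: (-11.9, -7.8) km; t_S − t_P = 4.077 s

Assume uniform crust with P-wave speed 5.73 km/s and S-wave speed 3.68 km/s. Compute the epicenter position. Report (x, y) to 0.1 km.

Distance from S−P lag: d = Δt · v_P v_S / (v_P − v_S) = Δt · (5.73·3.68)/(5.73−3.68) ≈ 10.2860·Δt.
So d_SAO = 9.33, d_NEW = 63.95, d_BRK = 41.94 km.
Circle about each station: (x − 26.1)² + (y − 25.4)² = 9.33²; (x + 38.8)² + (y + 8.4)² = 63.95²; (x + 11.9)² + (y + 7.8)² = 41.94².
Subtracting the SAO equation from the NEW and BRK equations removes the quadratic terms:
-129.8 x − 67.6 y = -3752.92
-76.0 x − 66.4 y = -2795.83
Solving the 2×2 system: x ≈ 17.3, y ≈ 22.3 km.

17.3 km east, 22.3 km north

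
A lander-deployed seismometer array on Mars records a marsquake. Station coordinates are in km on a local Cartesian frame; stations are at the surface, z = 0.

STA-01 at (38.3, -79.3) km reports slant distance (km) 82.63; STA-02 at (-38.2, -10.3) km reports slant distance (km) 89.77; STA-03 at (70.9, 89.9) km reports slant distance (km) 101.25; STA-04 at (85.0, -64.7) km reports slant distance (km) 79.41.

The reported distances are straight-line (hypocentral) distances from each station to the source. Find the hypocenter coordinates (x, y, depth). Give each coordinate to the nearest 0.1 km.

(45.7, -3.1, 31.1)

Each station gives a sphere (x−x_i)² + (y−y_i)² + z² = d_i² (stations at z=0).
Subtracting the STA-01 sphere from STA-02 and STA-03: z² cancels, leaving linear equations in x and y:
-153.0 x + 138.0 y = -7420.99
65.2 x + 338.4 y = 1929.59
Solving: x ≈ 45.704, y ≈ -3.104 km (keep extra digits for the depth step; rounded: 45.7, -3.1).
Then from the STA-01 sphere: z² = 82.63² − (x − 38.3)² − (y + 79.3)² with x = 45.704, y = -3.104, so z ≈ 31.098 ≈ 31.1 km.
Check against STA-04 (with the unrounded solution): distance 79.41 ≈ 79.41 km. ✓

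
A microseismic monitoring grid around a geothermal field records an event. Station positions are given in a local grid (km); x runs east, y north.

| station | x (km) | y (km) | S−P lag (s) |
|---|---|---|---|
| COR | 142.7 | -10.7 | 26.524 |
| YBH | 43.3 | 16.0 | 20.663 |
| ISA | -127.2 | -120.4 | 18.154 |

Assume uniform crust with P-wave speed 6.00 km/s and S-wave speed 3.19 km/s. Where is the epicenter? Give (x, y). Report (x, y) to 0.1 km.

Distance from S−P lag: d = Δt · v_P v_S / (v_P − v_S) = Δt · (6.00·3.19)/(6.00−3.19) ≈ 6.8114·Δt.
So d_COR = 180.67, d_YBH = 140.74, d_ISA = 123.65 km.
Circle about each station: (x − 142.7)² + (y + 10.7)² = 180.67²; (x − 43.3)² + (y − 16.0)² = 140.74²; (x + 127.2)² + (y + 120.4)² = 123.65².
Subtracting pairs of circle equations eliminates x²+y² and gives linear equations (the radical axes):
-198.8 x + 53.4 y = -5512.99
-539.8 x − 219.4 y = 27550.55
Solving the 2×2 system: x ≈ -3.6, y ≈ -116.7 km.
Check against COR (with the unrounded x, y): √((x − 142.7)²+(y + 10.7)²) = 180.67 ≈ 180.67 km. ✓

-3.6 km east, -116.7 km north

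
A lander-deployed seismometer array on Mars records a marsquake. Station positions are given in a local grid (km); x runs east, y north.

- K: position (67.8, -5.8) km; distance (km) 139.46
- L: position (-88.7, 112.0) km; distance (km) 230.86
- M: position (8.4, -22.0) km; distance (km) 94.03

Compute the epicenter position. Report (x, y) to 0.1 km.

Circle about each station: (x − 67.8)² + (y + 5.8)² = 139.46²; (x + 88.7)² + (y − 112.0)² = 230.86²; (x − 8.4)² + (y + 22.0)² = 94.03².
Subtracting the K equation from the L and M equations removes the quadratic terms:
-313.0 x + 235.6 y = -18066.04
-118.8 x − 32.4 y = 6531.53
Solving the 2×2 system: x ≈ -25.0, y ≈ -109.9 km.

x ≈ -25.0 km, y ≈ -109.9 km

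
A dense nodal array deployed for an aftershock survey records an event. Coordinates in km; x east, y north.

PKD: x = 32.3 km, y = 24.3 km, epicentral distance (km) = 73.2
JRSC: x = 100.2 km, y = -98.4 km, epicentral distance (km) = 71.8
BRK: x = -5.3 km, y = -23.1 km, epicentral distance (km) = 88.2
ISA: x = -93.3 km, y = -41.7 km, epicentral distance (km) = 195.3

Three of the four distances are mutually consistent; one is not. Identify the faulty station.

Solve using three stations at a time. Using PKD, JRSC, BRK (subtract circle equations pairwise → linear system) gives (x, y) ≈ (82.7, -28.8).
Distances from that point to each station vs reported:
  PKD: calculated 73.2 vs reported 73.2 → residual 0.0 km
  JRSC: calculated 71.8 vs reported 71.8 → residual 0.0 km
  BRK: calculated 88.2 vs reported 88.2 → residual 0.0 km
  ISA: calculated 176.5 vs reported 195.3 → residual 18.8 km
PKD, JRSC, BRK are mutually consistent (residuals ≈ 0); ISA is off by 18.8 km.

ISA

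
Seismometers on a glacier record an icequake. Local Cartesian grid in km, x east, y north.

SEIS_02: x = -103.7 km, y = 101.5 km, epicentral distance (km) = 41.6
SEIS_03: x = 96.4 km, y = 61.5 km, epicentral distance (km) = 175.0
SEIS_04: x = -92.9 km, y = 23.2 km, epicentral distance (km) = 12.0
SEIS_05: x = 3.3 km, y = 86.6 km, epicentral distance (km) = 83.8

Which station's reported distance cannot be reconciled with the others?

SEIS_04

Solve using three stations at a time. Using SEIS_02, SEIS_03, SEIS_05 (subtract circle equations pairwise → linear system) gives (x, y) ≈ (-78.6, 67.9).
Distances from that point to each station vs reported:
  SEIS_02: calculated 42.0 vs reported 41.6 → residual 0.4 km
  SEIS_03: calculated 175.1 vs reported 175.0 → residual 0.1 km
  SEIS_04: calculated 46.9 vs reported 12.0 → residual 34.9 km
  SEIS_05: calculated 84.0 vs reported 83.8 → residual 0.2 km
SEIS_02, SEIS_03, SEIS_05 are mutually consistent (residuals ≈ 0); SEIS_04 is off by 34.9 km.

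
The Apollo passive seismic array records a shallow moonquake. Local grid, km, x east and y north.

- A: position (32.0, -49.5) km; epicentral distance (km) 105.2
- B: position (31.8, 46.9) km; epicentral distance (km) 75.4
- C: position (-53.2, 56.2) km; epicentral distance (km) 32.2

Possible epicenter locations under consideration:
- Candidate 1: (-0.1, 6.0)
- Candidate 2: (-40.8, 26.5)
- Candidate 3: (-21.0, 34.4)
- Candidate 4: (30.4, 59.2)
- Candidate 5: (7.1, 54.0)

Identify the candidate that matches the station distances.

For each candidate, compare |candidate − station| to the reported distance:
Candidate 1: residuals A 41.1, B 23.5, C 40.9 → max 41.1 km
Candidate 2: residuals A 0.0, B 0.0, C 0.0 → max 0.0 km
Candidate 3: residuals A 6.0, B 21.1, C 6.7 → max 21.1 km
Candidate 4: residuals A 3.5, B 63.0, C 51.5 → max 63.0 km
Candidate 5: residuals A 1.3, B 49.7, C 28.1 → max 49.7 km
Only Candidate 2 has all residuals ≈ 0.

Candidate 2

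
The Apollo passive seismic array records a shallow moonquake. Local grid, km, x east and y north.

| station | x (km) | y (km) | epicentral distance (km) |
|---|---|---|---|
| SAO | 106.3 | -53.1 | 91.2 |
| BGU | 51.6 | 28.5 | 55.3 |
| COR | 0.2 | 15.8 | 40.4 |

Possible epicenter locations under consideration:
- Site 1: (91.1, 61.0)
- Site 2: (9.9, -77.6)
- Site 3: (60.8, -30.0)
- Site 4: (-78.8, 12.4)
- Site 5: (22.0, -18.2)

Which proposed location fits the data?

For each candidate, compare |candidate − station| to the reported distance:
Site 1: residuals SAO 23.9, BGU 4.1, COR 61.1 → max 61.1 km
Site 2: residuals SAO 8.3, BGU 58.7, COR 53.5 → max 58.7 km
Site 3: residuals SAO 40.2, BGU 3.9, COR 35.6 → max 40.2 km
Site 4: residuals SAO 105.1, BGU 76.1, COR 38.7 → max 105.1 km
Site 5: residuals SAO 0.0, BGU 0.0, COR 0.0 → max 0.0 km
Only Site 5 has all residuals ≈ 0.

Site 5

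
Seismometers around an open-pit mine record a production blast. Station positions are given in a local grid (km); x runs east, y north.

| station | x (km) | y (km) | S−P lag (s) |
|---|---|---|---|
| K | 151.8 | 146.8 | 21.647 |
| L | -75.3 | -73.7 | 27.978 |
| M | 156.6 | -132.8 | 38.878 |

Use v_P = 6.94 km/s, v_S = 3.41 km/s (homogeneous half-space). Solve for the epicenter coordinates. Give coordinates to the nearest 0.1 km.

18.9 km east, 88.5 km north

Distance from S−P lag: d = Δt · v_P v_S / (v_P − v_S) = Δt · (6.94·3.41)/(6.94−3.41) ≈ 6.7041·Δt.
So d_K = 145.12, d_L = 187.57, d_M = 260.64 km.
Circle about each station: (x − 151.8)² + (y − 146.8)² = 145.12²; (x + 75.3)² + (y + 73.7)² = 187.57²; (x − 156.6)² + (y + 132.8)² = 260.64².
Subtracting the K equation from the L and M equations removes the quadratic terms:
-454.2 x − 441.0 y = -47614.39
9.6 x − 559.2 y = -49307.48
Solving the 2×2 system: x ≈ 18.9, y ≈ 88.5 km.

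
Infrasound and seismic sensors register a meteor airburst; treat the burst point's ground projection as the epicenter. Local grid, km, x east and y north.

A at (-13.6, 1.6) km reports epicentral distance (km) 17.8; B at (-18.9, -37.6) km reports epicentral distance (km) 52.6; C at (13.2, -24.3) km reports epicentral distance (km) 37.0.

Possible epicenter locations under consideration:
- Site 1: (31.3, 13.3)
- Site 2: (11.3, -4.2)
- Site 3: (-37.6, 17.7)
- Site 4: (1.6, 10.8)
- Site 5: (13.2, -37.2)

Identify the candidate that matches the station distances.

For each candidate, compare |candidate − station| to the reported distance:
Site 1: residuals A 28.6, B 18.9, C 4.7 → max 28.6 km
Site 2: residuals A 7.8, B 7.6, C 16.8 → max 16.8 km
Site 3: residuals A 11.1, B 5.8, C 28.9 → max 28.9 km
Site 4: residuals A 0.0, B 0.0, C 0.0 → max 0.0 km
Site 5: residuals A 29.4, B 20.5, C 24.1 → max 29.4 km
Only Site 4 has all residuals ≈ 0.

Site 4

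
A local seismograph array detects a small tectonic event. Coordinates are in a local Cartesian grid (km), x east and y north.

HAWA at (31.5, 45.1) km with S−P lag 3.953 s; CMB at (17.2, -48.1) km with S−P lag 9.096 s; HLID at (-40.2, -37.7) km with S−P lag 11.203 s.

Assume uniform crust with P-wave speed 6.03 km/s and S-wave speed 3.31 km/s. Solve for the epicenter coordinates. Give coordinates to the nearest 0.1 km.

Distance from S−P lag: d = Δt · v_P v_S / (v_P − v_S) = Δt · (6.03·3.31)/(6.03−3.31) ≈ 7.3380·Δt.
So d_HAWA = 29.01, d_CMB = 66.75, d_HLID = 82.21 km.
Circle about each station: (x − 31.5)² + (y − 45.1)² = 29.01²; (x − 17.2)² + (y + 48.1)² = 66.75²; (x + 40.2)² + (y + 37.7)² = 82.21².
Subtracting the HAWA equation from the CMB and HLID equations removes the quadratic terms:
-28.6 x − 186.4 y = -4030.79
-143.4 x − 165.6 y = -5905.83
Solving the 2×2 system: x ≈ 19.7, y ≈ 18.6 km.

x ≈ 19.7 km, y ≈ 18.6 km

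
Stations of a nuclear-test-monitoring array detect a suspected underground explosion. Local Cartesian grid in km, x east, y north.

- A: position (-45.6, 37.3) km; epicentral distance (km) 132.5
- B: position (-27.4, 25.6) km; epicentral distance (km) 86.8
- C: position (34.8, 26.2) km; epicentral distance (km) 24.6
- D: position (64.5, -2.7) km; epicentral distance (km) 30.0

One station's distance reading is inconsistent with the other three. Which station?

Solve using three stations at a time. Using B, C, D (subtract circle equations pairwise → linear system) gives (x, y) ≈ (59.4, 26.9).
Distances from that point to each station vs reported:
  A: calculated 105.5 vs reported 132.5 → residual 27.0 km
  B: calculated 86.8 vs reported 86.8 → residual 0.0 km
  C: calculated 24.6 vs reported 24.6 → residual 0.0 km
  D: calculated 30.0 vs reported 30.0 → residual 0.0 km
B, C, D are mutually consistent (residuals ≈ 0); A is off by 27.0 km.

A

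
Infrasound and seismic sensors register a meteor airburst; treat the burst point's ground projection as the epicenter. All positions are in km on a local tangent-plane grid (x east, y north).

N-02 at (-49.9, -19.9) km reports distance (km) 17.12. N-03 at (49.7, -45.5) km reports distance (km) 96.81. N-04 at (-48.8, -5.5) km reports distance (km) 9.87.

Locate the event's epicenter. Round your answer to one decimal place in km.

Circle about each station: (x + 49.9)² + (y + 19.9)² = 17.12²; (x − 49.7)² + (y + 45.5)² = 96.81²; (x + 48.8)² + (y + 5.5)² = 9.87².
Subtracting pairs of circle equations eliminates x²+y² and gives linear equations (the radical axes):
199.2 x − 51.2 y = -7424.76
2.2 x + 28.8 y = -278.65
Solving the 2×2 system: x ≈ -39.0, y ≈ -6.7 km.

(-39.0, -6.7)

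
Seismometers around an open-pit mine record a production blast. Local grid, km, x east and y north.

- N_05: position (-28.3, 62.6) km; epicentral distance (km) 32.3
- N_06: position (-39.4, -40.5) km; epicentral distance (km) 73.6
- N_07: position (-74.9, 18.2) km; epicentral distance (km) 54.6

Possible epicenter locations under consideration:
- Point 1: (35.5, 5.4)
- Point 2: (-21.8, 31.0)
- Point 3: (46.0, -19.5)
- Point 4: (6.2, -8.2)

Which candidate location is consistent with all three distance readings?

Point 2

For each candidate, compare |candidate − station| to the reported distance:
Point 1: residuals N_05 53.4, N_06 14.2, N_07 56.5 → max 56.5 km
Point 2: residuals N_05 0.0, N_06 0.0, N_07 0.0 → max 0.0 km
Point 3: residuals N_05 78.4, N_06 14.3, N_07 72.0 → max 78.4 km
Point 4: residuals N_05 46.5, N_06 17.7, N_07 30.7 → max 46.5 km
Only Point 2 has all residuals ≈ 0.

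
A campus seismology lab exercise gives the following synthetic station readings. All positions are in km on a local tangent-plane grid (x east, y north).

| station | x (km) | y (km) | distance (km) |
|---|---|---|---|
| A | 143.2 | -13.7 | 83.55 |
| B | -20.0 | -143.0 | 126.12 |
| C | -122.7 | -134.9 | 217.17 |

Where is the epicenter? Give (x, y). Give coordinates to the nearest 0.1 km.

(85.9, -74.5)

Circle about each station: (x − 143.2)² + (y + 13.7)² = 83.55²; (x + 20.0)² + (y + 143.0)² = 126.12²; (x + 122.7)² + (y + 134.9)² = 217.17².
Subtracting the A equation from the B and C equations removes the quadratic terms:
-326.4 x − 258.6 y = -8770.58
-531.8 x − 242.4 y = -27622.84
Solving the 2×2 system: x ≈ 85.9, y ≈ -74.5 km.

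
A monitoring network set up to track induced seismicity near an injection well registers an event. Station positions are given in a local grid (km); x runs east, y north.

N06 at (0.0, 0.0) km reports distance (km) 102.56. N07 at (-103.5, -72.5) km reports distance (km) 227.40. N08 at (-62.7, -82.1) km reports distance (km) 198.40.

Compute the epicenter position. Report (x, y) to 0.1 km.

95.3 km east, 37.9 km north

Circle about each station: x² + y² = 102.56²; (x + 103.5)² + (y + 72.5)² = 227.40²; (x + 62.7)² + (y + 82.1)² = 198.40².
Subtracting pairs of circle equations eliminates x²+y² and gives linear equations (the radical axes):
-207.0 x − 145.0 y = -25223.71
-125.4 x − 164.2 y = -18172.31
Solving the 2×2 system: x ≈ 95.3, y ≈ 37.9 km.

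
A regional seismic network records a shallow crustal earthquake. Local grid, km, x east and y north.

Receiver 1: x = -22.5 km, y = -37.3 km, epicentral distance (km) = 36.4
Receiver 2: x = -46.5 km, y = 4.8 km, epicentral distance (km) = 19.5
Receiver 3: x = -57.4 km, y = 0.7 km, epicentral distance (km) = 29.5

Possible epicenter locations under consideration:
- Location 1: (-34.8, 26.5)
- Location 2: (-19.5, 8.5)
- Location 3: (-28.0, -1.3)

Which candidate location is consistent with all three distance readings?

Location 3

For each candidate, compare |candidate − station| to the reported distance:
Location 1: residuals Receiver 1 28.6, Receiver 2 5.2, Receiver 3 4.8 → max 28.6 km
Location 2: residuals Receiver 1 9.5, Receiver 2 7.8, Receiver 3 9.2 → max 9.5 km
Location 3: residuals Receiver 1 0.0, Receiver 2 0.0, Receiver 3 0.0 → max 0.0 km
Only Location 3 has all residuals ≈ 0.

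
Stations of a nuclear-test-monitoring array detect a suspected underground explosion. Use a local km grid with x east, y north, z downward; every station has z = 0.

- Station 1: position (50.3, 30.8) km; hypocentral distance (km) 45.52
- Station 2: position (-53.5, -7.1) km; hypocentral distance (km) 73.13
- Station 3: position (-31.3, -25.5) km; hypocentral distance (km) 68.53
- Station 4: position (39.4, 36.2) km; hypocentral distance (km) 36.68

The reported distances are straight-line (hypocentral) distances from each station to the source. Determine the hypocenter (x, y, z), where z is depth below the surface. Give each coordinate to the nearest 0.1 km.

(8.5, 27.4, 17.7)

Each station gives a sphere (x−x_i)² + (y−y_i)² + z² = d_i² (stations at z=0).
Subtracting the Station 1 sphere from Station 2 and Station 3: z² cancels, leaving linear equations in x and y:
-207.6 x − 75.8 y = -3842.00
-163.2 x − 112.6 y = -4473.08
Solving: x ≈ 8.500, y ≈ 27.405 km (keep extra digits for the depth step; rounded: 8.5, 27.4).
Then from the Station 1 sphere: z² = 45.52² − (x − 50.3)² − (y − 30.8)² with x = 8.500, y = 27.405, so z ≈ 17.700 ≈ 17.7 km.
Check against Station 4 (with the unrounded solution): distance 36.68 ≈ 36.68 km. ✓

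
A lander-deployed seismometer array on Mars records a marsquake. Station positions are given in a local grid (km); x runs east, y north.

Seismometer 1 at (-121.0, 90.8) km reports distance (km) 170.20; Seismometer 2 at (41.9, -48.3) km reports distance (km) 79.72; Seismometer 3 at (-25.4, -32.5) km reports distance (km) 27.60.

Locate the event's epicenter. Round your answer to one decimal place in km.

Circle about each station: (x + 121.0)² + (y − 90.8)² = 170.20²; (x − 41.9)² + (y + 48.3)² = 79.72²; (x + 25.4)² + (y + 32.5)² = 27.60².
Subtracting pairs of circle equations eliminates x²+y² and gives linear equations (the radical axes):
325.8 x − 278.2 y = 3815.62
191.2 x − 246.6 y = 7022.05
Solving the 2×2 system: x ≈ -37.3, y ≈ -57.4 km.

x ≈ -37.3 km, y ≈ -57.4 km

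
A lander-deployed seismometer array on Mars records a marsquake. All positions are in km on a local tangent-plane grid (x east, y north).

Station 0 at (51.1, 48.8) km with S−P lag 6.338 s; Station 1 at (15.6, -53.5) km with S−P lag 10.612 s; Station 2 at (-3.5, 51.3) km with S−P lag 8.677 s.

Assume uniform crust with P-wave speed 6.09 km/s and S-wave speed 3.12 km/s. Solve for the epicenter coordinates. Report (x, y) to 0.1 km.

(35.2, 11.5)

Distance from S−P lag: d = Δt · v_P v_S / (v_P − v_S) = Δt · (6.09·3.12)/(6.09−3.12) ≈ 6.3976·Δt.
So d_Station 0 = 40.55, d_Station 1 = 67.89, d_Station 2 = 55.51 km.
Circle about each station: (x − 51.1)² + (y − 48.8)² = 40.55²; (x − 15.6)² + (y + 53.5)² = 67.89²; (x + 3.5)² + (y − 51.3)² = 55.51².
Subtracting pairs of circle equations eliminates x²+y² and gives linear equations (the radical axes):
-71.0 x − 204.6 y = -4851.79
-109.2 x + 5.0 y = -3785.77
Solving the 2×2 system: x ≈ 35.2, y ≈ 11.5 km.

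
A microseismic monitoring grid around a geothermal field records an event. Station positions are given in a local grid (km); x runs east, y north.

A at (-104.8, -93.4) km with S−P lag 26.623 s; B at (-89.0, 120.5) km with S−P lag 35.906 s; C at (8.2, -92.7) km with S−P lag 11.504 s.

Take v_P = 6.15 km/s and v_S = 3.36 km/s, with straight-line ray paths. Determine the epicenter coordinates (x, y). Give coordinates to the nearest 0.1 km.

Distance from S−P lag: d = Δt · v_P v_S / (v_P − v_S) = Δt · (6.15·3.36)/(6.15−3.36) ≈ 7.4065·Δt.
So d_A = 197.18, d_B = 265.94, d_C = 85.20 km.
Circle about each station: (x + 104.8)² + (y + 93.4)² = 197.18²; (x + 89.0)² + (y − 120.5)² = 265.94²; (x − 8.2)² + (y + 92.7)² = 85.20².
Subtracting pairs of circle equations eliminates x²+y² and gives linear equations (the radical axes):
31.6 x + 427.8 y = -29109.48
226.0 x + 1.4 y = 20574.84
Solving the 2×2 system: x ≈ 91.5, y ≈ -74.8 km.

91.5 km east, -74.8 km north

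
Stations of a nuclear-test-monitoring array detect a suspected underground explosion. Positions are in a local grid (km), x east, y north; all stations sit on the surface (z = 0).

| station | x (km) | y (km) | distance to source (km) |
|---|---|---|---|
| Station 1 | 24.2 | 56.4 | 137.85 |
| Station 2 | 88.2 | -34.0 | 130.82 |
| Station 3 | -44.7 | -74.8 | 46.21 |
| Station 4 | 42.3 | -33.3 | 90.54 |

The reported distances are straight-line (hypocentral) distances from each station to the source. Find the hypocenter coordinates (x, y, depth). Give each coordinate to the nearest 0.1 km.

Each station gives a sphere (x−x_i)² + (y−y_i)² + z² = d_i² (stations at z=0).
Subtracting the Station 1 sphere from Station 2 and Station 3: z² cancels, leaving linear equations in x and y:
128.0 x − 180.8 y = 7057.39
-137.8 x − 262.4 y = 20693.79
Solving: x ≈ -32.300, y ≈ -61.901 km (keep extra digits for the depth step; rounded: -32.3, -61.9).
Then from the Station 1 sphere: z² = 137.85² − (x − 24.2)² − (y − 56.4)² with x = -32.300, y = -61.901, so z ≈ 42.606 ≈ 42.6 km.
Check against Station 4 (with the unrounded solution): distance 90.54 ≈ 90.54 km. ✓

x ≈ -32.3 km, y ≈ -61.9 km, depth ≈ 42.6 km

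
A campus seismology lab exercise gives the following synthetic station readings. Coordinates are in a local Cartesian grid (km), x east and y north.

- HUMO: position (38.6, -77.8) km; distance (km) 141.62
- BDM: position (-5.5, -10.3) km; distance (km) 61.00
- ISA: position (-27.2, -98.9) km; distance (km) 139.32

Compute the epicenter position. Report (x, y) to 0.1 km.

Circle about each station: (x − 38.6)² + (y + 77.8)² = 141.62²; (x + 5.5)² + (y + 10.3)² = 61.00²; (x + 27.2)² + (y + 98.9)² = 139.32².
Subtracting the HUMO equation from the BDM and ISA equations removes the quadratic terms:
-88.2 x + 135.0 y = 8928.76
-131.6 x − 42.2 y = 3624.41
Solving the 2×2 system: x ≈ -40.3, y ≈ 39.8 km.

(-40.3, 39.8)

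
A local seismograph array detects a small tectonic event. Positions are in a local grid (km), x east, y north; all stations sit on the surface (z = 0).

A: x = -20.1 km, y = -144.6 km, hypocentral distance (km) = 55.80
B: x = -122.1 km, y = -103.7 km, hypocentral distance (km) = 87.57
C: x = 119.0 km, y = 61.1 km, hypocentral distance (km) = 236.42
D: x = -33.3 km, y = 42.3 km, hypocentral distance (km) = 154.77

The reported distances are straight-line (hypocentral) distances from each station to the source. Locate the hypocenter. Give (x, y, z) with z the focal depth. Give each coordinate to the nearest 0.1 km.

Each station gives a sphere (x−x_i)² + (y−y_i)² + z² = d_i² (stations at z=0).
Subtracting the A sphere from B and C: z² cancels, leaving linear equations in x and y:
-204.0 x + 81.8 y = -205.93
278.2 x + 411.4 y = -56199.74
Solving: x ≈ -42.298, y ≈ -108.003 km (keep extra digits for the depth step; rounded: -42.3, -108.0).
Then from the A sphere: z² = 55.80² − (x + 20.1)² − (y + 144.6)² with x = -42.298, y = -108.003, so z ≈ 35.799 ≈ 35.8 km.

(-42.3, -108.0, 35.8)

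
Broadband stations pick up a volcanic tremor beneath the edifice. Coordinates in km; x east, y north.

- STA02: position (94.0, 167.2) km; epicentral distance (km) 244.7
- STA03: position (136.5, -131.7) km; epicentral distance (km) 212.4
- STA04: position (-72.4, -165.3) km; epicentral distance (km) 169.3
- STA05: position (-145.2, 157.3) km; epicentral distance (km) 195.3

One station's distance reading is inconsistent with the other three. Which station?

STA02

Solve using three stations at a time. Using STA03, STA04, STA05 (subtract circle equations pairwise → linear system) gives (x, y) ≈ (-31.0, -1.1).
Distances from that point to each station vs reported:
  STA02: calculated 209.7 vs reported 244.7 → residual 35.0 km
  STA03: calculated 212.4 vs reported 212.4 → residual 0.0 km
  STA04: calculated 169.3 vs reported 169.3 → residual 0.0 km
  STA05: calculated 195.3 vs reported 195.3 → residual 0.0 km
STA03, STA04, STA05 are mutually consistent (residuals ≈ 0); STA02 is off by 35.0 km.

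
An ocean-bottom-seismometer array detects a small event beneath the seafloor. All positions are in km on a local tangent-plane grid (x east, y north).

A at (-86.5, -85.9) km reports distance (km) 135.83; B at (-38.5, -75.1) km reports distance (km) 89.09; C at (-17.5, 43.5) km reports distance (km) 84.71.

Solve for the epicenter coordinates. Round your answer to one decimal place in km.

(34.2, -23.6)

Circle about each station: (x + 86.5)² + (y + 85.9)² = 135.83²; (x + 38.5)² + (y + 75.1)² = 89.09²; (x + 17.5)² + (y − 43.5)² = 84.71².
Subtracting the A equation from the B and C equations removes the quadratic terms:
96.0 x + 21.6 y = 2773.96
138.0 x + 258.8 y = -1388.56
Solving the 2×2 system: x ≈ 34.2, y ≈ -23.6 km.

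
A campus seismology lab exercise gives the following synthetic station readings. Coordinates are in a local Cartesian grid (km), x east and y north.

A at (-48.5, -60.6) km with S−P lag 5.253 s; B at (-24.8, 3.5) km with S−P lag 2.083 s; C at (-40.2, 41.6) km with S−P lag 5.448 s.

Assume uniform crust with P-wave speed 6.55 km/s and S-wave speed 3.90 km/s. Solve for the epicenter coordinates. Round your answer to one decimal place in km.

Distance from S−P lag: d = Δt · v_P v_S / (v_P − v_S) = Δt · (6.55·3.90)/(6.55−3.90) ≈ 9.6396·Δt.
So d_A = 50.64, d_B = 20.08, d_C = 52.52 km.
Circle about each station: (x + 48.5)² + (y + 60.6)² = 50.64²; (x + 24.8)² + (y − 3.5)² = 20.08²; (x + 40.2)² + (y − 41.6)² = 52.52².
Subtracting pairs of circle equations eliminates x²+y² and gives linear equations (the radical axes):
47.4 x + 128.2 y = -3236.12
16.6 x + 204.4 y = -2871.95
Solving the 2×2 system: x ≈ -38.8, y ≈ -10.9 km.
Check against A (with the unrounded x, y): √((x + 48.5)²+(y + 60.6)²) = 50.64 ≈ 50.64 km. ✓

(-38.8, -10.9)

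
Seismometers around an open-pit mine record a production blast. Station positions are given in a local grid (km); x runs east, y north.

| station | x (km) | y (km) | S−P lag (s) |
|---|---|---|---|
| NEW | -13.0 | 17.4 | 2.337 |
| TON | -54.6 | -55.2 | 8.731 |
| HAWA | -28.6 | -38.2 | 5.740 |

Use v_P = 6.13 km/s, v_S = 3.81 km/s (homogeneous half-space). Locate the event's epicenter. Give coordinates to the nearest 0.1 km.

(7.9, 6.6)

Distance from S−P lag: d = Δt · v_P v_S / (v_P − v_S) = Δt · (6.13·3.81)/(6.13−3.81) ≈ 10.0669·Δt.
So d_NEW = 23.53, d_TON = 87.89, d_HAWA = 57.78 km.
Circle about each station: (x + 13.0)² + (y − 17.4)² = 23.53²; (x + 54.6)² + (y + 55.2)² = 87.89²; (x + 28.6)² + (y + 38.2)² = 57.78².
Subtracting the NEW equation from the TON and HAWA equations removes the quadratic terms:
-83.2 x − 145.2 y = -1614.55
-31.2 x − 111.2 y = -979.43
Solving the 2×2 system: x ≈ 7.9, y ≈ 6.6 km.
Check against NEW (with the unrounded x, y): √((x + 13.0)²+(y − 17.4)²) = 23.53 ≈ 23.53 km. ✓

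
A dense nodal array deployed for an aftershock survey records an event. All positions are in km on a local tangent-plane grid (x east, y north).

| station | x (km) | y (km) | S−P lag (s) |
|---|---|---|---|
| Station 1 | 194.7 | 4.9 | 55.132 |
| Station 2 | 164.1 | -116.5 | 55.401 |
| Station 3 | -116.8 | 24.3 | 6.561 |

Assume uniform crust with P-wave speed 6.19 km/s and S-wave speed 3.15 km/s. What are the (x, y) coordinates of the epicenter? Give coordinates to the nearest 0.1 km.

Distance from S−P lag: d = Δt · v_P v_S / (v_P − v_S) = Δt · (6.19·3.15)/(6.19−3.15) ≈ 6.4140·Δt.
So d_Station 1 = 353.62, d_Station 2 = 355.34, d_Station 3 = 42.08 km.
Circle about each station: (x − 194.7)² + (y − 4.9)² = 353.62²; (x − 164.1)² + (y + 116.5)² = 355.34²; (x + 116.8)² + (y − 24.3)² = 42.08².
Subtracting the Station 1 equation from the Station 2 and Station 3 equations removes the quadratic terms:
-61.2 x − 242.8 y = 1349.55
-623.0 x + 38.8 y = 99577.01
Solving the 2×2 system: x ≈ -157.7, y ≈ 34.2 km.

(-157.7, 34.2)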